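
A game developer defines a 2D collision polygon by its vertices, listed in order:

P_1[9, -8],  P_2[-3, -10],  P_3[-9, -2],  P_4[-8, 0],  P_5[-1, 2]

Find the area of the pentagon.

120

Apply the shoelace (surveyor's) formula: 2A = Σ (x_i·y_{i+1} − x_{i+1}·y_i), indices taken mod 5.
Cross-terms: -114, -84, -16, -16, -10  ⇒  Σ = -240
Area = |Σ|/2 = 120.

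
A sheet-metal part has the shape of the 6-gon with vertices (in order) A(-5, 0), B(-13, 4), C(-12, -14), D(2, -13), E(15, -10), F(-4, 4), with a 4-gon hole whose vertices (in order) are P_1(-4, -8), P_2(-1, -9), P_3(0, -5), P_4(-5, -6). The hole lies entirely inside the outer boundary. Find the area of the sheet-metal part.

292.5

Outer boundary:
Σ = (-20) + (230) + (184) + (175) + (20) + (20) = 609
Area = |Σ|/2 = 304.5.
Hole:
Apply the surveyor's formula: 2A = Σ (x_i·y_{i+1} − x_{i+1}·y_i), indices taken mod 4.
Cross-terms: 28, 5, -25, 16  ⇒  Σ = 24
Area = |Σ|/2 = 12.
Net area = 304.5 − 12 = 292.5.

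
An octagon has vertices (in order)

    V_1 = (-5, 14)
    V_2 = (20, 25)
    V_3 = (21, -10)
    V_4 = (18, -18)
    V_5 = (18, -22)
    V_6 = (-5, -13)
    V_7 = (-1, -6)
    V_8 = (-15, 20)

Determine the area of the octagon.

973.5

Apply the shoelace formula: 2A = Σ (x_i·y_{i+1} − x_{i+1}·y_i), indices taken mod 8.
V_1→V_2: (-5)(25) − (20)(14) = -405
V_2→V_3: (20)(-10) − (21)(25) = -725
V_3→V_4: (21)(-18) − (18)(-10) = -198
V_4→V_5: (18)(-22) − (18)(-18) = -72
V_5→V_6: (18)(-13) − (-5)(-22) = -344
V_6→V_7: (-5)(-6) − (-1)(-13) = 17
V_7→V_8: (-1)(20) − (-15)(-6) = -110
V_8→V_1: (-15)(14) − (-5)(20) = -110
Σ = -1947
Area = |Σ|/2 = 973.5.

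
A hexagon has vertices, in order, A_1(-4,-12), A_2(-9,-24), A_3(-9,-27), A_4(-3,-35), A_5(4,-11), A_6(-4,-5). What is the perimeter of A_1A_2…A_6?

68

|A_1A_2| = √((-5)² + (-12)²) = √169 = 13
|A_2A_3| = √((0)² + (-3)²) = √9 = 3
|A_3A_4| = √((6)² + (-8)²) = √100 = 10
|A_4A_5| = √((7)² + (24)²) = √625 = 25
|A_5A_6| = √((-8)² + (6)²) = √100 = 10
|A_6A_1| = √((0)² + (-7)²) = √49 = 7
Perimeter = 13 + 3 + 10 + 25 + 10 + 7 = 68.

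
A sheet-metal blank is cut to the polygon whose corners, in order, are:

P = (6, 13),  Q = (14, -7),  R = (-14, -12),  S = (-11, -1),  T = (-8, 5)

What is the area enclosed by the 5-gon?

402.5

Apply Gauss's area formula: 2A = Σ (x_i·y_{i+1} − x_{i+1}·y_i), indices taken mod 5.
P→Q: (6)(-7) − (14)(13) = -224
Q→R: (14)(-12) − (-14)(-7) = -266
R→S: (-14)(-1) − (-11)(-12) = -118
S→T: (-11)(5) − (-8)(-1) = -63
T→P: (-8)(13) − (6)(5) = -134
Σ = -805
Area = |Σ|/2 = 402.5.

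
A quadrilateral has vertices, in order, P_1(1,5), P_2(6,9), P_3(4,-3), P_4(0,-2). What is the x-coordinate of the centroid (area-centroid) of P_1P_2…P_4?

Apply the shoelace formula. First the cross-terms c_i = x_i·y_{i+1} − x_{i+1}·y_i:
  -21, -54, -8, 2  ⇒  2A = -81, A = -40.5.
Then Σ (x_i + x_{i+1})·c_i = -717, so x̄ = -717 / (6·(-40.5)) = 239/81.

239/81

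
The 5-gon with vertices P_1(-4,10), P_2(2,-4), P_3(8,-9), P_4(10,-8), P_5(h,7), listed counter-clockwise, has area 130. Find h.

The doubled signed area Σ (x_i y_{i+1} − x_{i+1} y_i) is linear in h.
With h=0 it equals 134; the coefficient of h is 18 (from the two edges through P_5).
So 18·h + 134 = 2·130 = 260 ⇒ h = 7.

7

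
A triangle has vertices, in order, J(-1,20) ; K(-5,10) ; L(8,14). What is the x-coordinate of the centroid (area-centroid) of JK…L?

2/3

Apply the shoelace formula. First the cross-terms c_i = x_i·y_{i+1} − x_{i+1}·y_i:
  90, -150, 174  ⇒  2A = 114, A = 57.
Then Σ (x_i + x_{i+1})·c_i = 228, so x̄ = 228 / (6·57) = 2/3.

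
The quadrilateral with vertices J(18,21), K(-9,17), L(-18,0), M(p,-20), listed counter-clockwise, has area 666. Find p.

-9

Write out the shoelace sum; only the two edges meeting at M involve p:
2·Area = [((-18)·(-20) − p·0) + (p·21 − 18·(-20))] + 801
       = 21·p + 1521 = 1332
⇒ p = -9.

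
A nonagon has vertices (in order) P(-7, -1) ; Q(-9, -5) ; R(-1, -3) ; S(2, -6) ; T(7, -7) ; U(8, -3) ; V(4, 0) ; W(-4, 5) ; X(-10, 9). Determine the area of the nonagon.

Apply Gauss's area formula: 2A = Σ (x_i·y_{i+1} − x_{i+1}·y_i), indices taken mod 9.
Σ = (26) + (22) + (12) + (28) + (35) + (12) + (20) + (14) + (73) = 242
Area = |Σ|/2 = 121.

121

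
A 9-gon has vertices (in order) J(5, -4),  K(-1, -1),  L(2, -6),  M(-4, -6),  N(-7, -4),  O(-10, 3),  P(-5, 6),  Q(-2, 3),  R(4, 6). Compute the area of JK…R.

121

Σ = (-9) + (8) + (-36) + (-26) + (-61) + (-45) + (-3) + (-24) + (-46) = -242
Area = |Σ|/2 = 121.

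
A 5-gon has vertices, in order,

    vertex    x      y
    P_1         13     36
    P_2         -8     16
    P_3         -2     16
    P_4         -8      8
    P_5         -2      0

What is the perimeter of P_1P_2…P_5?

94

|P_1P_2| = √((-21)² + (-20)²) = √841 = 29
|P_2P_3| = √((6)² + (0)²) = √36 = 6
|P_3P_4| = √((-6)² + (-8)²) = √100 = 10
|P_4P_5| = √((6)² + (-8)²) = √100 = 10
|P_5P_1| = √((15)² + (36)²) = √1521 = 39
Perimeter = 29 + 6 + 10 + 10 + 39 = 94.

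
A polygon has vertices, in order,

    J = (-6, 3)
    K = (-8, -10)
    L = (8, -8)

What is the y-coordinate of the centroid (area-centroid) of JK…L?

-5

Apply the shoelace formula. First the cross-terms c_i = x_i·y_{i+1} − x_{i+1}·y_i:
  84, 144, -24  ⇒  2A = 204, A = 102.
Then Σ (y_i + y_{i+1})·c_i = -3060, so ȳ = -3060 / (6·102) = -5.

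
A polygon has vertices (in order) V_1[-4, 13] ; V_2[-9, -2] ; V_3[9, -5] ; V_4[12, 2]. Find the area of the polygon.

215

Cross-terms: 125, 63, 78, 164  ⇒  Σ = 430
Area = |Σ|/2 = 215.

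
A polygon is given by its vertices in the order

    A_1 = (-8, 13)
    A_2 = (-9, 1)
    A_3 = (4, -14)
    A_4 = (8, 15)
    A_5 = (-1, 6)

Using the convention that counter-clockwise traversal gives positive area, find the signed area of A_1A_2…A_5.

Σ = (109) + (122) + (172) + (63) + (35) = 501
Signed area = Σ/2 = 250.5 (positive ⇒ counter-clockwise traversal).

250.5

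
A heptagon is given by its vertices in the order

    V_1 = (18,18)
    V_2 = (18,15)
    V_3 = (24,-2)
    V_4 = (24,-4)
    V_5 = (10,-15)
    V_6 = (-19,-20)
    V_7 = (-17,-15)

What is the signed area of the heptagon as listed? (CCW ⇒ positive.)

-697

Apply the shoelace formula: 2A = Σ (x_i·y_{i+1} − x_{i+1}·y_i), indices taken mod 7.
Σ = (-54) + (-396) + (-48) + (-320) + (-485) + (-55) + (-36) = -1394
Signed area = Σ/2 = -697 (negative ⇒ clockwise traversal).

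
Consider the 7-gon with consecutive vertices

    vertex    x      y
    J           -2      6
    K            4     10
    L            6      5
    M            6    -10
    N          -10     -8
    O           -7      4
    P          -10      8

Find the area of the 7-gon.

Apply the surveyor's formula: 2A = Σ (x_i·y_{i+1} − x_{i+1}·y_i), indices taken mod 7.
Σ = (-44) + (-40) + (-90) + (-148) + (-96) + (-16) + (-44) = -478
Area = |Σ|/2 = 239.

239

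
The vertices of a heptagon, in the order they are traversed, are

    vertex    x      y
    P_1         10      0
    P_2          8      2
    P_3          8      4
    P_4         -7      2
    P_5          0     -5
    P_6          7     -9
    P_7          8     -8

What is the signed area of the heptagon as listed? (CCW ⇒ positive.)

123

Apply Gauss's area formula: 2A = Σ (x_i·y_{i+1} − x_{i+1}·y_i), indices taken mod 7.
Cross-terms: 20, 16, 44, 35, 35, 16, 80  ⇒  Σ = 246
Signed area = Σ/2 = 123 (positive ⇒ counter-clockwise traversal).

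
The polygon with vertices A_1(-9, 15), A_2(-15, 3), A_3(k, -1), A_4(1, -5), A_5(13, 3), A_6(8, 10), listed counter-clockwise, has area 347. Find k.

-12

Write out the shoelace sum; only the two edges meeting at A_3 involve k:
2·Area = [((-15)·(-1) − k·3) + (k·(-5) − 1·(-1))] + 582
       = -8·k + 598 = 694
⇒ k = -12.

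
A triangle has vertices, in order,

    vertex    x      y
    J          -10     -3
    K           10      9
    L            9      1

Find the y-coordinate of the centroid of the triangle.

7/3

Apply the shoelace (surveyor's) formula. First the cross-terms c_i = x_i·y_{i+1} − x_{i+1}·y_i:
  -60, -71, -17  ⇒  2A = -148, A = -74.
Then Σ (y_i + y_{i+1})·c_i = -1036, so ȳ = -1036 / (6·(-74)) = 7/3.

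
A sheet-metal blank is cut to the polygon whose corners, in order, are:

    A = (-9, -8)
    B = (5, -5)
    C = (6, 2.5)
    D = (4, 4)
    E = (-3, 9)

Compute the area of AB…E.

A→B: (-9)(-5) − (5)(-8) = 85
B→C: (5)(2.5) − (6)(-5) = 42.5
C→D: (6)(4) − (4)(2.5) = 14
D→E: (4)(9) − (-3)(4) = 48
E→A: (-3)(-8) − (-9)(9) = 105
Σ = 294.5
Area = |Σ|/2 = 147.25.

147.25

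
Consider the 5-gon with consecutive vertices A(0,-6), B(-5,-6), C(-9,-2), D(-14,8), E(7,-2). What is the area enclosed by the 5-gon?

A→B: (0)(-6) − (-5)(-6) = -30
B→C: (-5)(-2) − (-9)(-6) = -44
C→D: (-9)(8) − (-14)(-2) = -100
D→E: (-14)(-2) − (7)(8) = -28
E→A: (7)(-6) − (0)(-2) = -42
Σ = -244
Area = |Σ|/2 = 122.

122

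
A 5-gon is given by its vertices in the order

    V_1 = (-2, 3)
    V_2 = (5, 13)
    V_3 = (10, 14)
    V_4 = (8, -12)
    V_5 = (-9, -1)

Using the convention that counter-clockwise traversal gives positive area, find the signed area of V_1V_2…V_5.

-239

Apply the shoelace formula: 2A = Σ (x_i·y_{i+1} − x_{i+1}·y_i), indices taken mod 5.
Cross-terms: -41, -60, -232, -116, -29  ⇒  Σ = -478
Signed area = Σ/2 = -239 (negative ⇒ clockwise traversal).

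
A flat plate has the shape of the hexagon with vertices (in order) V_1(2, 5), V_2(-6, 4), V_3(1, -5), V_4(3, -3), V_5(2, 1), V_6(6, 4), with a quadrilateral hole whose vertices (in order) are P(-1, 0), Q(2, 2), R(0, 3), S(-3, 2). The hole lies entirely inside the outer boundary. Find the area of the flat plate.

47

Outer boundary:
Σ = (38) + (26) + (12) + (9) + (2) + (22) = 109
Area = |Σ|/2 = 54.5.
Hole:
Apply the shoelace formula: 2A = Σ (x_i·y_{i+1} − x_{i+1}·y_i), indices taken mod 4.
Cross-terms: -2, 6, 9, 2  ⇒  Σ = 15
Area = |Σ|/2 = 7.5.
Net area = 54.5 − 7.5 = 47.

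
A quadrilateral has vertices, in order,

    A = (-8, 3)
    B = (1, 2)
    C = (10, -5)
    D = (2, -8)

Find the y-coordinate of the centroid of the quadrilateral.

-295/129

Apply the shoelace formula. First the cross-terms c_i = x_i·y_{i+1} − x_{i+1}·y_i:
  -19, -25, -70, -58  ⇒  2A = -172, A = -86.
Then Σ (y_i + y_{i+1})·c_i = 1180, so ȳ = 1180 / (6·(-86)) = -295/129.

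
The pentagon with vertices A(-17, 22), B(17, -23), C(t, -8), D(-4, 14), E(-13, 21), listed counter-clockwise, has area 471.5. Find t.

Write out the shoelace sum; only the two edges meeting at C involve t:
2·Area = [(17·(-8) − t·(-23)) + (t·14 − (-4)·(-8))] + 186
       = 37·t + 18 = 943
⇒ t = 25.

25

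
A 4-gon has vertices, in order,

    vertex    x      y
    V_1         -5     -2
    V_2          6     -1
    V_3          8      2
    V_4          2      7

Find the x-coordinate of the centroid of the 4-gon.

Apply the shoelace (surveyor's) formula. First the cross-terms c_i = x_i·y_{i+1} − x_{i+1}·y_i:
  17, 20, 52, 31  ⇒  2A = 120, A = 60.
Then Σ (x_i + x_{i+1})·c_i = 724, so x̄ = 724 / (6·60) = 181/90.

181/90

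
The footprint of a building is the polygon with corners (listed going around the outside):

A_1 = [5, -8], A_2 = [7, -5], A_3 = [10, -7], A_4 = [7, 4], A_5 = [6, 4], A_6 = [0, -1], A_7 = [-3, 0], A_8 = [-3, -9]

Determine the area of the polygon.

A_1→A_2: (5)(-5) − (7)(-8) = 31
A_2→A_3: (7)(-7) − (10)(-5) = 1
A_3→A_4: (10)(4) − (7)(-7) = 89
A_4→A_5: (7)(4) − (6)(4) = 4
A_5→A_6: (6)(-1) − (0)(4) = -6
A_6→A_7: (0)(0) − (-3)(-1) = -3
A_7→A_8: (-3)(-9) − (-3)(0) = 27
A_8→A_1: (-3)(-8) − (5)(-9) = 69
Σ = 212
Area = |Σ|/2 = 106.

106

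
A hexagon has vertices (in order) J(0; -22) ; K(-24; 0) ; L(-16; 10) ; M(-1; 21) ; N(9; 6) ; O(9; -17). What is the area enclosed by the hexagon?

847

Apply the shoelace formula: 2A = Σ (x_i·y_{i+1} − x_{i+1}·y_i), indices taken mod 6.
Σ = (-528) + (-240) + (-326) + (-195) + (-207) + (-198) = -1694
Area = |Σ|/2 = 847.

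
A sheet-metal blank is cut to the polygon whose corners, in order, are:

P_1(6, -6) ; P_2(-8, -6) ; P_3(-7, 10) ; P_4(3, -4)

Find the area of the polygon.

101

Apply Gauss's area formula: 2A = Σ (x_i·y_{i+1} − x_{i+1}·y_i), indices taken mod 4.
Σ = (-84) + (-122) + (-2) + (6) = -202
Area = |Σ|/2 = 101.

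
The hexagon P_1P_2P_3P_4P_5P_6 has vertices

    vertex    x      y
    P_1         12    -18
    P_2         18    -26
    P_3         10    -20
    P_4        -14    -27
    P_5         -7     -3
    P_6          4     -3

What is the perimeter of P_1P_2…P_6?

|P_1P_2| = √((6)² + (-8)²) = √100 = 10
|P_2P_3| = √((-8)² + (6)²) = √100 = 10
|P_3P_4| = √((-24)² + (-7)²) = √625 = 25
|P_4P_5| = √((7)² + (24)²) = √625 = 25
|P_5P_6| = √((11)² + (0)²) = √121 = 11
|P_6P_1| = √((8)² + (-15)²) = √289 = 17
Perimeter = 10 + 10 + 25 + 25 + 11 + 17 = 98.

98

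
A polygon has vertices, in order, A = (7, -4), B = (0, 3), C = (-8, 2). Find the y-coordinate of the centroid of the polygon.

1/3

Apply the shoelace (surveyor's) formula. First the cross-terms c_i = x_i·y_{i+1} − x_{i+1}·y_i:
  21, 24, 18  ⇒  2A = 63, A = 31.5.
Then Σ (y_i + y_{i+1})·c_i = 63, so ȳ = 63 / (6·31.5) = 1/3.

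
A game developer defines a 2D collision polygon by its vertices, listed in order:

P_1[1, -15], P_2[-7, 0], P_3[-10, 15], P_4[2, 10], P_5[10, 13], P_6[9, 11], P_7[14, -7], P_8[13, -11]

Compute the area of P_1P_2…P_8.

Σ = (-105) + (-105) + (-130) + (-74) + (-7) + (-217) + (-63) + (-184) = -885
Area = |Σ|/2 = 442.5.

442.5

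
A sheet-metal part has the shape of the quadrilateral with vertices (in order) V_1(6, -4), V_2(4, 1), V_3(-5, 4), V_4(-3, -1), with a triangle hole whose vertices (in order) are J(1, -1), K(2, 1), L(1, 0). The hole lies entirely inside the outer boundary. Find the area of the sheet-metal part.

Outer boundary:
Apply Gauss's area formula: 2A = Σ (x_i·y_{i+1} − x_{i+1}·y_i), indices taken mod 4.
Σ = (22) + (21) + (17) + (18) = 78
Area = |Σ|/2 = 39.
Hole:
Apply the shoelace (surveyor's) formula: 2A = Σ (x_i·y_{i+1} − x_{i+1}·y_i), indices taken mod 3.
Σ = (3) + (-1) + (-1) = 1
Area = |Σ|/2 = 0.5.
Net area = 39 − 0.5 = 38.5.

38.5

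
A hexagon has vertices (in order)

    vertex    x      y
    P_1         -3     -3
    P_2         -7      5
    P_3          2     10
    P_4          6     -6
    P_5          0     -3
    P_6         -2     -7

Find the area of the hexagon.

Apply Gauss's area formula: 2A = Σ (x_i·y_{i+1} − x_{i+1}·y_i), indices taken mod 6.
Σ = (-36) + (-80) + (-72) + (-18) + (-6) + (-15) = -227
Area = |Σ|/2 = 113.5.

113.5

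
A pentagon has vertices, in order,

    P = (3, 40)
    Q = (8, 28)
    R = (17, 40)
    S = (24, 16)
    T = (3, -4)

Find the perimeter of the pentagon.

126

|PQ| = √((5)² + (-12)²) = √169 = 13
|QR| = √((9)² + (12)²) = √225 = 15
|RS| = √((7)² + (-24)²) = √625 = 25
|ST| = √((-21)² + (-20)²) = √841 = 29
|TP| = √((0)² + (44)²) = √1936 = 44
Perimeter = 13 + 15 + 25 + 29 + 44 = 126.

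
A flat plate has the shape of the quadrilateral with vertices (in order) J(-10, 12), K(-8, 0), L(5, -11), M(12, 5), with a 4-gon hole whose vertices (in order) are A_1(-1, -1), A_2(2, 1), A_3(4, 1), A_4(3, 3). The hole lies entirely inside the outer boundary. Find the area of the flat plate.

Outer boundary:
J→K: (-10)(0) − (-8)(12) = 96
K→L: (-8)(-11) − (5)(0) = 88
L→M: (5)(5) − (12)(-11) = 157
M→J: (12)(12) − (-10)(5) = 194
Σ = 535
Area = |Σ|/2 = 267.5.
Hole:
Apply the surveyor's formula: 2A = Σ (x_i·y_{i+1} − x_{i+1}·y_i), indices taken mod 4.
A_1→A_2: (-1)(1) − (2)(-1) = 1
A_2→A_3: (2)(1) − (4)(1) = -2
A_3→A_4: (4)(3) − (3)(1) = 9
A_4→A_1: (3)(-1) − (-1)(3) = 0
Σ = 8
Area = |Σ|/2 = 4.
Net area = 267.5 − 4 = 263.5.

263.5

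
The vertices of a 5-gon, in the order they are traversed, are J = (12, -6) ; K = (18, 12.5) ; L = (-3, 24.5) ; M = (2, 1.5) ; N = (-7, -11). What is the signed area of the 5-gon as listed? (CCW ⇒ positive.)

J→K: (12)(12.5) − (18)(-6) = 258
K→L: (18)(24.5) − (-3)(12.5) = 478.5
L→M: (-3)(1.5) − (2)(24.5) = -53.5
M→N: (2)(-11) − (-7)(1.5) = -11.5
N→J: (-7)(-6) − (12)(-11) = 174
Σ = 845.5
Signed area = Σ/2 = 422.75 (positive ⇒ counter-clockwise traversal).

422.75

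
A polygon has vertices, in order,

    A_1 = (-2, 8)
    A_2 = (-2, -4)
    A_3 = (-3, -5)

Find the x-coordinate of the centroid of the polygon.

-7/3

Apply the shoelace (surveyor's) formula. First the cross-terms c_i = x_i·y_{i+1} − x_{i+1}·y_i:
  24, -2, -34  ⇒  2A = -12, A = -6.
Then Σ (x_i + x_{i+1})·c_i = 84, so x̄ = 84 / (6·(-6)) = -7/3.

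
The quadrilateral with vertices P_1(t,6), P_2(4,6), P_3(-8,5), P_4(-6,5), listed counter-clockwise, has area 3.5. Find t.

Write out the shoelace sum; only the two edges meeting at P_1 involve t:
2·Area = [((-6)·6 − t·5) + (t·6 − 4·6)] + 58
       = 1·t + -2 = 7
⇒ t = 9.

9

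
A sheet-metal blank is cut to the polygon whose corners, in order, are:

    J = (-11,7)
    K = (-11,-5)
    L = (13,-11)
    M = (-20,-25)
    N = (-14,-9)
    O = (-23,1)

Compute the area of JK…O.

384

Apply the surveyor's formula: 2A = Σ (x_i·y_{i+1} − x_{i+1}·y_i), indices taken mod 6.
Cross-terms: 132, 186, -545, -170, -221, -150  ⇒  Σ = -768
Area = |Σ|/2 = 384.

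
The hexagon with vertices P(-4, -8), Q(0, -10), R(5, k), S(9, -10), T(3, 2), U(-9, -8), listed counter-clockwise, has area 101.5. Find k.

Write out the shoelace sum; only the two edges meeting at R involve k:
2·Area = [(0·k − 5·(-10)) + (5·(-10) − 9·k)] + 122
       = -9·k + 122 = 203
⇒ k = -9.

-9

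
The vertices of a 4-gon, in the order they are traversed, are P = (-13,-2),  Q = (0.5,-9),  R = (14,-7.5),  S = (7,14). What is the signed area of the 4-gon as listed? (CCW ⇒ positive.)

328.375

Apply the shoelace (surveyor's) formula: 2A = Σ (x_i·y_{i+1} − x_{i+1}·y_i), indices taken mod 4.
P→Q: (-13)(-9) − (0.5)(-2) = 118
Q→R: (0.5)(-7.5) − (14)(-9) = 122.25
R→S: (14)(14) − (7)(-7.5) = 248.5
S→P: (7)(-2) − (-13)(14) = 168
Σ = 656.75
Signed area = Σ/2 = 328.375 (positive ⇒ counter-clockwise traversal).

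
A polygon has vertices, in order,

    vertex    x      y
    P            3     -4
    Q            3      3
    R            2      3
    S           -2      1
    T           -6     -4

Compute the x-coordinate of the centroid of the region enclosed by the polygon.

-79/246

Apply the surveyor's formula. First the cross-terms c_i = x_i·y_{i+1} − x_{i+1}·y_i:
  21, 3, 8, 14, 36  ⇒  2A = 82, A = 41.
Then Σ (x_i + x_{i+1})·c_i = -79, so x̄ = -79 / (6·41) = -79/246.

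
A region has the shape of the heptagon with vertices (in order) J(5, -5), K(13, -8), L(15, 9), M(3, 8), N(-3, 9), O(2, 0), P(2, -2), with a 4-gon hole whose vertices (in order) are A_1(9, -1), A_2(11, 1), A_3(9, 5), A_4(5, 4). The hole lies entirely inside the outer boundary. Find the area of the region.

Outer boundary:
Cross-terms: 25, 237, 93, 51, -18, -4, 0  ⇒  Σ = 384
Area = |Σ|/2 = 192.
Hole:
Apply the shoelace (surveyor's) formula: 2A = Σ (x_i·y_{i+1} − x_{i+1}·y_i), indices taken mod 4.
Σ = (20) + (46) + (11) + (-41) = 36
Area = |Σ|/2 = 18.
Net area = 192 − 18 = 174.

174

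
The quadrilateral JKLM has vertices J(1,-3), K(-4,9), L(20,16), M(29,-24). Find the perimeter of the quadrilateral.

|JK| = √((-5)² + (12)²) = √169 = 13
|KL| = √((24)² + (7)²) = √625 = 25
|LM| = √((9)² + (-40)²) = √1681 = 41
|MJ| = √((-28)² + (21)²) = √1225 = 35
Perimeter = 13 + 25 + 41 + 35 = 114.

114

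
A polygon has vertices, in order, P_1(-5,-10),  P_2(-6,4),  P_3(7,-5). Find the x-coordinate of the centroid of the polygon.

-4/3

Apply the shoelace formula. First the cross-terms c_i = x_i·y_{i+1} − x_{i+1}·y_i:
  -80, 2, -95  ⇒  2A = -173, A = -86.5.
Then Σ (x_i + x_{i+1})·c_i = 692, so x̄ = 692 / (6·(-86.5)) = -4/3.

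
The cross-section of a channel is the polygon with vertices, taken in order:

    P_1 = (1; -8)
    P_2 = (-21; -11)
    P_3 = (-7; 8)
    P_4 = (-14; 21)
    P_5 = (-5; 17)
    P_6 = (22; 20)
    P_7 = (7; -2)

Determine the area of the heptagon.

652

Apply the shoelace (surveyor's) formula: 2A = Σ (x_i·y_{i+1} − x_{i+1}·y_i), indices taken mod 7.
Σ = (-179) + (-245) + (-35) + (-133) + (-474) + (-184) + (-54) = -1304
Area = |Σ|/2 = 652.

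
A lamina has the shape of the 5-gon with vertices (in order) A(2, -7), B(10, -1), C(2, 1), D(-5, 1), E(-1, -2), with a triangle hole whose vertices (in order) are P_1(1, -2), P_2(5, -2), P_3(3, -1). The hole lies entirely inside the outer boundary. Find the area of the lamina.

Outer boundary:
Apply the shoelace formula: 2A = Σ (x_i·y_{i+1} − x_{i+1}·y_i), indices taken mod 5.
Σ = (68) + (12) + (7) + (11) + (11) = 109
Area = |Σ|/2 = 54.5.
Hole:
Apply Gauss's area formula: 2A = Σ (x_i·y_{i+1} − x_{i+1}·y_i), indices taken mod 3.
Σ = (8) + (1) + (-5) = 4
Area = |Σ|/2 = 2.
Net area = 54.5 − 2 = 52.5.

52.5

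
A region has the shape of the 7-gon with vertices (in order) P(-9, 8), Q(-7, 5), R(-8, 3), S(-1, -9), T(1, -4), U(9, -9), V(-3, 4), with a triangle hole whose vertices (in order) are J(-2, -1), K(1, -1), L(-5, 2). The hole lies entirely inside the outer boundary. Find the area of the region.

Outer boundary:
Apply the surveyor's formula: 2A = Σ (x_i·y_{i+1} − x_{i+1}·y_i), indices taken mod 7.
P→Q: (-9)(5) − (-7)(8) = 11
Q→R: (-7)(3) − (-8)(5) = 19
R→S: (-8)(-9) − (-1)(3) = 75
S→T: (-1)(-4) − (1)(-9) = 13
T→U: (1)(-9) − (9)(-4) = 27
U→V: (9)(4) − (-3)(-9) = 9
V→P: (-3)(8) − (-9)(4) = 12
Σ = 166
Area = |Σ|/2 = 83.
Hole:
Apply the shoelace (surveyor's) formula: 2A = Σ (x_i·y_{i+1} − x_{i+1}·y_i), indices taken mod 3.
J→K: (-2)(-1) − (1)(-1) = 3
K→L: (1)(2) − (-5)(-1) = -3
L→J: (-5)(-1) − (-2)(2) = 9
Σ = 9
Area = |Σ|/2 = 4.5.
Net area = 83 − 4.5 = 78.5.

78.5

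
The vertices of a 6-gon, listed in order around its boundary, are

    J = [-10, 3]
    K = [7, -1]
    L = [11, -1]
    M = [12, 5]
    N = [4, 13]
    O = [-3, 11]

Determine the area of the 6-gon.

Apply the shoelace formula: 2A = Σ (x_i·y_{i+1} − x_{i+1}·y_i), indices taken mod 6.
Σ = (-11) + (4) + (67) + (136) + (83) + (101) = 380
Area = |Σ|/2 = 190.

190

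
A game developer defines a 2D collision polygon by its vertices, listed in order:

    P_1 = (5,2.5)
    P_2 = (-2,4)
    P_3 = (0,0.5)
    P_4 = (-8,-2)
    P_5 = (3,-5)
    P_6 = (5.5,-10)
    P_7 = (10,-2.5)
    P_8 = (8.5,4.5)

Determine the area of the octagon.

111.375

P_1→P_2: (5)(4) − (-2)(2.5) = 25
P_2→P_3: (-2)(0.5) − (0)(4) = -1
P_3→P_4: (0)(-2) − (-8)(0.5) = 4
P_4→P_5: (-8)(-5) − (3)(-2) = 46
P_5→P_6: (3)(-10) − (5.5)(-5) = -2.5
P_6→P_7: (5.5)(-2.5) − (10)(-10) = 86.25
P_7→P_8: (10)(4.5) − (8.5)(-2.5) = 66.25
P_8→P_1: (8.5)(2.5) − (5)(4.5) = -1.25
Σ = 222.75
Area = |Σ|/2 = 111.375.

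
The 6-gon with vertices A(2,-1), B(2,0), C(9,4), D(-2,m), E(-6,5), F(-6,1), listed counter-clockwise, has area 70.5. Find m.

7

Write out the shoelace sum; only the two edges meeting at D involve m:
2·Area = [(9·m − (-2)·4) + ((-2)·5 − (-6)·m)] + 38
       = 15·m + 36 = 141
⇒ m = 7.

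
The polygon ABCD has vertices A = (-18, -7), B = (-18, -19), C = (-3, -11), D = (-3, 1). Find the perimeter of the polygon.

|AB| = √((0)² + (-12)²) = √144 = 12
|BC| = √((15)² + (8)²) = √289 = 17
|CD| = √((0)² + (12)²) = √144 = 12
|DA| = √((-15)² + (-8)²) = √289 = 17
Perimeter = 12 + 17 + 12 + 17 = 58.

58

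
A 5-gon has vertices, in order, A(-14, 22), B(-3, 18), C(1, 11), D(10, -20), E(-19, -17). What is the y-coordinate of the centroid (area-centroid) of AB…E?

Apply Gauss's area formula. First the cross-terms c_i = x_i·y_{i+1} − x_{i+1}·y_i:
  -186, -51, -130, -550, -656  ⇒  2A = -1573, A = -786.5.
Then Σ (y_i + y_{i+1})·c_i = 9321, so ȳ = 9321 / (6·(-786.5)) = -239/121.

-239/121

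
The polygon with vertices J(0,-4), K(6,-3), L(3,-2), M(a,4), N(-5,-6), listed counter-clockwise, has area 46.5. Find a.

The doubled signed area Σ (x_i y_{i+1} − x_{i+1} y_i) is linear in a.
With a=0 it equals 73; the coefficient of a is -4 (from the two edges through M).
So -4·a + 73 = 2·46.5 = 93 ⇒ a = -5.

-5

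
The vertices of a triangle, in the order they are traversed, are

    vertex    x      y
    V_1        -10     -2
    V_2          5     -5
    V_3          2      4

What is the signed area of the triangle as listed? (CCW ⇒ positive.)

63

Apply the shoelace formula: 2A = Σ (x_i·y_{i+1} − x_{i+1}·y_i), indices taken mod 3.
Cross-terms: 60, 30, 36  ⇒  Σ = 126
Signed area = Σ/2 = 63 (positive ⇒ counter-clockwise traversal).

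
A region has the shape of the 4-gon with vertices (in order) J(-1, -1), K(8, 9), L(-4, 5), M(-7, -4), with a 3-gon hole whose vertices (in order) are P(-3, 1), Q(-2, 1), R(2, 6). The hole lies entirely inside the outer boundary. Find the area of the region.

Outer boundary:
Apply Gauss's area formula: 2A = Σ (x_i·y_{i+1} − x_{i+1}·y_i), indices taken mod 4.
Σ = (-1) + (76) + (51) + (3) = 129
Area = |Σ|/2 = 64.5.
Hole:
P→Q: (-3)(1) − (-2)(1) = -1
Q→R: (-2)(6) − (2)(1) = -14
R→P: (2)(1) − (-3)(6) = 20
Σ = 5
Area = |Σ|/2 = 2.5.
Net area = 64.5 − 2.5 = 62.

62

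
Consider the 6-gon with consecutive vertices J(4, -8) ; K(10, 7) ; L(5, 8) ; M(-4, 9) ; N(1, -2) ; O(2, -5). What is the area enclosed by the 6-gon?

Apply the shoelace (surveyor's) formula: 2A = Σ (x_i·y_{i+1} − x_{i+1}·y_i), indices taken mod 6.
Σ = (108) + (45) + (77) + (-1) + (-1) + (4) = 232
Area = |Σ|/2 = 116.

116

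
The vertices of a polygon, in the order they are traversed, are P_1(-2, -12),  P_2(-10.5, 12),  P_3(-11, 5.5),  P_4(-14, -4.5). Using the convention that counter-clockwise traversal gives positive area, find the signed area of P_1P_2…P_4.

Σ = (-150) + (74.25) + (126.5) + (159) = 209.75
Signed area = Σ/2 = 104.875 (positive ⇒ counter-clockwise traversal).

104.875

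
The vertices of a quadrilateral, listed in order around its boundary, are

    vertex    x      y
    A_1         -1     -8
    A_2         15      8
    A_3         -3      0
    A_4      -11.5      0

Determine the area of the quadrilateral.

Apply the shoelace formula: 2A = Σ (x_i·y_{i+1} − x_{i+1}·y_i), indices taken mod 4.
Σ = (112) + (24) + (0) + (92) = 228
Area = |Σ|/2 = 114.

114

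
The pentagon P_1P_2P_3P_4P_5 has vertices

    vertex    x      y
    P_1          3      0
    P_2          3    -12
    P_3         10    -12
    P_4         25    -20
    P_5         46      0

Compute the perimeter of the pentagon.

|P_1P_2| = √((0)² + (-12)²) = √144 = 12
|P_2P_3| = √((7)² + (0)²) = √49 = 7
|P_3P_4| = √((15)² + (-8)²) = √289 = 17
|P_4P_5| = √((21)² + (20)²) = √841 = 29
|P_5P_1| = √((-43)² + (0)²) = √1849 = 43
Perimeter = 12 + 7 + 17 + 29 + 43 = 108.

108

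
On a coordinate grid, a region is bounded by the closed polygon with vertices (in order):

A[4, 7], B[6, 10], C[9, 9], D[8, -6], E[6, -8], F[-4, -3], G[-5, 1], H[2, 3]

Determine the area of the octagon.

A→B: (4)(10) − (6)(7) = -2
B→C: (6)(9) − (9)(10) = -36
C→D: (9)(-6) − (8)(9) = -126
D→E: (8)(-8) − (6)(-6) = -28
E→F: (6)(-3) − (-4)(-8) = -50
F→G: (-4)(1) − (-5)(-3) = -19
G→H: (-5)(3) − (2)(1) = -17
H→A: (2)(7) − (4)(3) = 2
Σ = -276
Area = |Σ|/2 = 138.

138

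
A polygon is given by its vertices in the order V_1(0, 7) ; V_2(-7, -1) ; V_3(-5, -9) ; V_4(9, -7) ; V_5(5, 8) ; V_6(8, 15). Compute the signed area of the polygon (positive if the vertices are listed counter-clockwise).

Cross-terms: 49, 58, 116, 107, 11, 56  ⇒  Σ = 397
Signed area = Σ/2 = 198.5 (positive ⇒ counter-clockwise traversal).

198.5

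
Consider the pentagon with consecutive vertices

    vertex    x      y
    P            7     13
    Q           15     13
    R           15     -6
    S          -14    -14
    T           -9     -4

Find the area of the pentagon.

Apply the surveyor's formula: 2A = Σ (x_i·y_{i+1} − x_{i+1}·y_i), indices taken mod 5.
Σ = (-104) + (-285) + (-294) + (-70) + (-89) = -842
Area = |Σ|/2 = 421.

421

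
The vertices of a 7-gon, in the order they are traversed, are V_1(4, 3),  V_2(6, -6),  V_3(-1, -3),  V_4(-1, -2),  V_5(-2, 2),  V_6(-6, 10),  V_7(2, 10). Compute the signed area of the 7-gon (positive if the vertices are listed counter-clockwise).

Apply Gauss's area formula: 2A = Σ (x_i·y_{i+1} − x_{i+1}·y_i), indices taken mod 7.
Σ = (-42) + (-24) + (-1) + (-6) + (-8) + (-80) + (-34) = -195
Signed area = Σ/2 = -97.5 (negative ⇒ clockwise traversal).

-97.5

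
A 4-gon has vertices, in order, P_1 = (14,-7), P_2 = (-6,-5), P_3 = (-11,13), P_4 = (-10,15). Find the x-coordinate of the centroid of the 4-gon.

Apply Gauss's area formula. First the cross-terms c_i = x_i·y_{i+1} − x_{i+1}·y_i:
  -112, -133, -35, -140  ⇒  2A = -420, A = -210.
Then Σ (x_i + x_{i+1})·c_i = 1540, so x̄ = 1540 / (6·(-210)) = -11/9.

-11/9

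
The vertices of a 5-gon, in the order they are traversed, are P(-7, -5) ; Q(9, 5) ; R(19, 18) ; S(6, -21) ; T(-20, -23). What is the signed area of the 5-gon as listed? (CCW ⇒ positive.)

-524.5

Apply Gauss's area formula: 2A = Σ (x_i·y_{i+1} − x_{i+1}·y_i), indices taken mod 5.
Cross-terms: 10, 67, -507, -558, -61  ⇒  Σ = -1049
Signed area = Σ/2 = -524.5 (negative ⇒ clockwise traversal).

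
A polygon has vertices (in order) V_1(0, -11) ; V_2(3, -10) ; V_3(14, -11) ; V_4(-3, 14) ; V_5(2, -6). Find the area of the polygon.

135.5

Σ = (33) + (107) + (163) + (-10) + (-22) = 271
Area = |Σ|/2 = 135.5.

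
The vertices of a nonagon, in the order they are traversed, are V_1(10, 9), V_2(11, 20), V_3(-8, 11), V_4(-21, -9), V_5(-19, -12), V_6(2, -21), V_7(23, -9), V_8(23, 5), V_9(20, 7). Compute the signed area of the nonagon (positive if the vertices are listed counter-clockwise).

1073.5

Apply the surveyor's formula: 2A = Σ (x_i·y_{i+1} − x_{i+1}·y_i), indices taken mod 9.
Σ = (101) + (281) + (303) + (81) + (423) + (465) + (322) + (61) + (110) = 2147
Signed area = Σ/2 = 1073.5 (positive ⇒ counter-clockwise traversal).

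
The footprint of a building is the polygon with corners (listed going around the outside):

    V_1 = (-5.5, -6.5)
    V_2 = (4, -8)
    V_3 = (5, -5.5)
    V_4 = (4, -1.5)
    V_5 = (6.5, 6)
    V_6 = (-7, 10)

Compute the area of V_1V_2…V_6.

Apply the surveyor's formula: 2A = Σ (x_i·y_{i+1} − x_{i+1}·y_i), indices taken mod 6.
V_1→V_2: (-5.5)(-8) − (4)(-6.5) = 70
V_2→V_3: (4)(-5.5) − (5)(-8) = 18
V_3→V_4: (5)(-1.5) − (4)(-5.5) = 14.5
V_4→V_5: (4)(6) − (6.5)(-1.5) = 33.75
V_5→V_6: (6.5)(10) − (-7)(6) = 107
V_6→V_1: (-7)(-6.5) − (-5.5)(10) = 100.5
Σ = 343.75
Area = |Σ|/2 = 171.875.

171.875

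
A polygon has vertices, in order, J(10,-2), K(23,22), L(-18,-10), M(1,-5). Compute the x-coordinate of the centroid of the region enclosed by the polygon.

Apply Gauss's area formula. First the cross-terms c_i = x_i·y_{i+1} − x_{i+1}·y_i:
  266, 166, 100, 48  ⇒  2A = 580, A = 290.
Then Σ (x_i + x_{i+1})·c_i = 8436, so x̄ = 8436 / (6·290) = 703/145.

703/145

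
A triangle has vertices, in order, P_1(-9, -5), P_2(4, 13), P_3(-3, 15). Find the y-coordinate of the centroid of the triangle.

23/3

Apply the shoelace (surveyor's) formula. First the cross-terms c_i = x_i·y_{i+1} − x_{i+1}·y_i:
  -97, 99, 150  ⇒  2A = 152, A = 76.
Then Σ (y_i + y_{i+1})·c_i = 3496, so ȳ = 3496 / (6·76) = 23/3.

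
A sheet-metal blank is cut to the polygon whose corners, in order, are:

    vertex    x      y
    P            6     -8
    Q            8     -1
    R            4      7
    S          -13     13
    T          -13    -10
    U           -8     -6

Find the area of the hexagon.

329

Apply the shoelace formula: 2A = Σ (x_i·y_{i+1} − x_{i+1}·y_i), indices taken mod 6.
Cross-terms: 58, 60, 143, 299, -2, 100  ⇒  Σ = 658
Area = |Σ|/2 = 329.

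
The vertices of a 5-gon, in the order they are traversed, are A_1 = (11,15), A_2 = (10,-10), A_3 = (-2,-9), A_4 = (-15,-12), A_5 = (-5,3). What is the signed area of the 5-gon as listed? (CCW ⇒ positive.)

-347

Apply Gauss's area formula: 2A = Σ (x_i·y_{i+1} − x_{i+1}·y_i), indices taken mod 5.
Σ = (-260) + (-110) + (-111) + (-105) + (-108) = -694
Signed area = Σ/2 = -347 (negative ⇒ clockwise traversal).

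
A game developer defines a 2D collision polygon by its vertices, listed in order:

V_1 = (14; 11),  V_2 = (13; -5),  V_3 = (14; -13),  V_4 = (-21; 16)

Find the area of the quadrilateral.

Σ = (-213) + (-99) + (-49) + (-455) = -816
Area = |Σ|/2 = 408.

408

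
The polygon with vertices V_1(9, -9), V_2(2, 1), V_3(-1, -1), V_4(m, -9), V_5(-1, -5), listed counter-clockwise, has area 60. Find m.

-10

The doubled signed area Σ (x_i y_{i+1} − x_{i+1} y_i) is linear in m.
With m=0 it equals 80; the coefficient of m is -4 (from the two edges through V_4).
So -4·m + 80 = 2·60 = 120 ⇒ m = -10.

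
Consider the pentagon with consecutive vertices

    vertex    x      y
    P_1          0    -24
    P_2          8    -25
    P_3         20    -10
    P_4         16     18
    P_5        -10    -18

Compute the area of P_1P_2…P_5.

Apply the shoelace formula: 2A = Σ (x_i·y_{i+1} − x_{i+1}·y_i), indices taken mod 5.
P_1→P_2: (0)(-25) − (8)(-24) = 192
P_2→P_3: (8)(-10) − (20)(-25) = 420
P_3→P_4: (20)(18) − (16)(-10) = 520
P_4→P_5: (16)(-18) − (-10)(18) = -108
P_5→P_1: (-10)(-24) − (0)(-18) = 240
Σ = 1264
Area = |Σ|/2 = 632.

632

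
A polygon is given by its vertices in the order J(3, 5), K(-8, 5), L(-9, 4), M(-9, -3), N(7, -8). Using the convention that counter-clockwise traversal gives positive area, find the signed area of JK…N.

Apply the shoelace formula: 2A = Σ (x_i·y_{i+1} − x_{i+1}·y_i), indices taken mod 5.
Σ = (55) + (13) + (63) + (93) + (59) = 283
Signed area = Σ/2 = 141.5 (positive ⇒ counter-clockwise traversal).

141.5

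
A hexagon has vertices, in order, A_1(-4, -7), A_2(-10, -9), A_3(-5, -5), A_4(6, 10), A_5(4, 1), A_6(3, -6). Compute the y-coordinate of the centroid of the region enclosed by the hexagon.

Apply the shoelace (surveyor's) formula. First the cross-terms c_i = x_i·y_{i+1} − x_{i+1}·y_i:
  -34, 5, -20, -34, -27, -45  ⇒  2A = -155, A = -77.5.
Then Σ (y_i + y_{i+1})·c_i = 720, so ȳ = 720 / (6·(-77.5)) = -48/31.

-48/31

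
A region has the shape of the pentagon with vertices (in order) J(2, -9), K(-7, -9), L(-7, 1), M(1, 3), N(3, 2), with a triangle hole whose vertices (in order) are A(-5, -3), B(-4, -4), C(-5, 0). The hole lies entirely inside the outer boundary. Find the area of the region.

Outer boundary:
J→K: (2)(-9) − (-7)(-9) = -81
K→L: (-7)(1) − (-7)(-9) = -70
L→M: (-7)(3) − (1)(1) = -22
M→N: (1)(2) − (3)(3) = -7
N→J: (3)(-9) − (2)(2) = -31
Σ = -211
Area = |Σ|/2 = 105.5.
Hole:
Apply Gauss's area formula: 2A = Σ (x_i·y_{i+1} − x_{i+1}·y_i), indices taken mod 3.
Σ = (8) + (-20) + (15) = 3
Area = |Σ|/2 = 1.5.
Net area = 105.5 − 1.5 = 104.

104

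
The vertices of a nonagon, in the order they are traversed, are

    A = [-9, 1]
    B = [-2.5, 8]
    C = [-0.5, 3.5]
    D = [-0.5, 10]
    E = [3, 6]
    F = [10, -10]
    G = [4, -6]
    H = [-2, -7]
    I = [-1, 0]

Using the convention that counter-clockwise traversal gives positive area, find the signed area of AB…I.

Apply Gauss's area formula: 2A = Σ (x_i·y_{i+1} − x_{i+1}·y_i), indices taken mod 9.
A→B: (-9)(8) − (-2.5)(1) = -69.5
B→C: (-2.5)(3.5) − (-0.5)(8) = -4.75
C→D: (-0.5)(10) − (-0.5)(3.5) = -3.25
D→E: (-0.5)(6) − (3)(10) = -33
E→F: (3)(-10) − (10)(6) = -90
F→G: (10)(-6) − (4)(-10) = -20
G→H: (4)(-7) − (-2)(-6) = -40
H→I: (-2)(0) − (-1)(-7) = -7
I→A: (-1)(1) − (-9)(0) = -1
Σ = -268.5
Signed area = Σ/2 = -134.25 (negative ⇒ clockwise traversal).

-134.25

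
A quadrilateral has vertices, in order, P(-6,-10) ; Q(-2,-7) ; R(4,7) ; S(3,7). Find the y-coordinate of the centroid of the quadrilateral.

-104/55

Apply the shoelace (surveyor's) formula. First the cross-terms c_i = x_i·y_{i+1} − x_{i+1}·y_i:
  22, 14, 7, 12  ⇒  2A = 55, A = 27.5.
Then Σ (y_i + y_{i+1})·c_i = -312, so ȳ = -312 / (6·27.5) = -104/55.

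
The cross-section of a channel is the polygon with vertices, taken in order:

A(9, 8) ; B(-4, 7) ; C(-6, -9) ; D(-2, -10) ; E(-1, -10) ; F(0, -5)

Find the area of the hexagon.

137.5

Apply the surveyor's formula: 2A = Σ (x_i·y_{i+1} − x_{i+1}·y_i), indices taken mod 6.
A→B: (9)(7) − (-4)(8) = 95
B→C: (-4)(-9) − (-6)(7) = 78
C→D: (-6)(-10) − (-2)(-9) = 42
D→E: (-2)(-10) − (-1)(-10) = 10
E→F: (-1)(-5) − (0)(-10) = 5
F→A: (0)(8) − (9)(-5) = 45
Σ = 275
Area = |Σ|/2 = 137.5.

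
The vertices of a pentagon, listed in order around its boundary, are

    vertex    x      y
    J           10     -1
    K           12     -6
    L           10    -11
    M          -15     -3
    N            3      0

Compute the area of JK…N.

Σ = (-48) + (-72) + (-195) + (9) + (-3) = -309
Area = |Σ|/2 = 154.5.

154.5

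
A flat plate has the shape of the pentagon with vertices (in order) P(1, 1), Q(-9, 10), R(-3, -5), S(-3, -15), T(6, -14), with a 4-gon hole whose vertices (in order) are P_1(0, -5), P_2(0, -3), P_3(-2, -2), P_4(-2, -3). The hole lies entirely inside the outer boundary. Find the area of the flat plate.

Outer boundary:
Apply the shoelace (surveyor's) formula: 2A = Σ (x_i·y_{i+1} − x_{i+1}·y_i), indices taken mod 5.
Σ = (19) + (75) + (30) + (132) + (20) = 276
Area = |Σ|/2 = 138.
Hole:
Apply the shoelace (surveyor's) formula: 2A = Σ (x_i·y_{i+1} − x_{i+1}·y_i), indices taken mod 4.
Σ = (0) + (-6) + (2) + (10) = 6
Area = |Σ|/2 = 3.
Net area = 138 − 3 = 135.

135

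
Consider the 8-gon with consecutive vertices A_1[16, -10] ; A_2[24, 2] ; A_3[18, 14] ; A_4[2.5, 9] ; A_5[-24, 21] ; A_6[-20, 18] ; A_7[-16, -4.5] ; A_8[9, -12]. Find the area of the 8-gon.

Σ = (272) + (300) + (127) + (268.5) + (-12) + (378) + (232.5) + (102) = 1668
Area = |Σ|/2 = 834.

834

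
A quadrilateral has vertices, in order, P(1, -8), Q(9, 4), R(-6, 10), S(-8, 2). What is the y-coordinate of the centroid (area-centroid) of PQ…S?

Apply the surveyor's formula. First the cross-terms c_i = x_i·y_{i+1} − x_{i+1}·y_i:
  76, 114, 68, 62  ⇒  2A = 320, A = 160.
Then Σ (y_i + y_{i+1})·c_i = 1736, so ȳ = 1736 / (6·160) = 217/120.

217/120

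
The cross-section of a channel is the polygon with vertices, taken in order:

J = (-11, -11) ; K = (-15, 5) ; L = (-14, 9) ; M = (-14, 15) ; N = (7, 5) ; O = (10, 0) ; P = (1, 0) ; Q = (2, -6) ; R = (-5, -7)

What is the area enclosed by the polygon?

Σ = (-220) + (-65) + (-84) + (-175) + (-50) + (0) + (-6) + (-44) + (-22) = -666
Area = |Σ|/2 = 333.

333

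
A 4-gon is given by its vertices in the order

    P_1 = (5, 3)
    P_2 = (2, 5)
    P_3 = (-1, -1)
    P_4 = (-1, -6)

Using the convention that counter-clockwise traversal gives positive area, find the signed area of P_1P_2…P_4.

27

Apply Gauss's area formula: 2A = Σ (x_i·y_{i+1} − x_{i+1}·y_i), indices taken mod 4.
Σ = (19) + (3) + (5) + (27) = 54
Signed area = Σ/2 = 27 (positive ⇒ counter-clockwise traversal).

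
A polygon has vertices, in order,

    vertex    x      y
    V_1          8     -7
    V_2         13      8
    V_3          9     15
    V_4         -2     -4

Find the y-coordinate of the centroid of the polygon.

134/53

Apply Gauss's area formula. First the cross-terms c_i = x_i·y_{i+1} − x_{i+1}·y_i:
  155, 123, -6, 46  ⇒  2A = 318, A = 159.
Then Σ (y_i + y_{i+1})·c_i = 2412, so ȳ = 2412 / (6·159) = 134/53.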